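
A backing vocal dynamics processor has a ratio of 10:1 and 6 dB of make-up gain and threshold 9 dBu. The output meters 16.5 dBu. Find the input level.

Before make-up, the level was 16.5 − 6 = 10.5 dBu.
Post-compression overshoot = 10.5 − 9 = 1.5 dB.
Before 10:1 compression the overshoot was 1.5 × 10 = 15 dB, so input = 9 + 15 = 24 dBu.

24 dBu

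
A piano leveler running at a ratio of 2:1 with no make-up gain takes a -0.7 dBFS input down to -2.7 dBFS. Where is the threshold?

Input is 4 dB above T (since output overshoot × R = input overshoot: (-2.7 − T)·2 = -0.7 − T gives T = -4.7 dBFS).
Check: -4.7 + (-0.7 − (-4.7))/2 = -4.7 + 2 = -2.7 dBFS. ✓

-4.7 dBFS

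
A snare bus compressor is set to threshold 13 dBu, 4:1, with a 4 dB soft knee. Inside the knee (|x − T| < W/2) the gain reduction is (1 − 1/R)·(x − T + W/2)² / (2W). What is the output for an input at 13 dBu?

x − T + W/2 = 13 − 13 + 2 = 2.
GR = (1 − 1/4) × 2² / 8 = 0.75 × 4 / 8 = 0.375 dB.
Output = 13 − 0.375 = 12.625 dBu.

12.625 dBu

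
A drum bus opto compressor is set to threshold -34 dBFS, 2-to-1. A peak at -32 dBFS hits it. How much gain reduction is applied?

1 dB

The signal is 2 dB above threshold.
After 2:1 compression the overshoot becomes 2/2 = 1 dB.
Gain reduction = 2 − 1 = 1 dB.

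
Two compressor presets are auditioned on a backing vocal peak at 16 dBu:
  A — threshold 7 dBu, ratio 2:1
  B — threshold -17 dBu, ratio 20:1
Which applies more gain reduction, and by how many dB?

B, by 26.85 dB

A: 9 dB over, compressed to 4.5 dB over, so 4.5 dB of GR.
B: 33 dB over, compressed to 1.65 dB over, so 31.35 dB of GR.
Difference: 26.85 dB in favour of B.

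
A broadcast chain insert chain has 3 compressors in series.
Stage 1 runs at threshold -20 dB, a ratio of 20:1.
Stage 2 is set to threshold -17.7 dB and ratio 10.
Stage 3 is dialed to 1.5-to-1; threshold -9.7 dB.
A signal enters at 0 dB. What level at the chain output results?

-19 dB

Stage 1: 0 dB is 20 dB over -20 dB; at 20:1 that becomes 1 dB over, giving -19 dB.
Stage 2: -19 dB ≤ -17.7 dB, so stage 2 doesn't engage; output -19 dB.
Stage 3: -19 dB ≤ -9.7 dB, so stage 3 doesn't engage; output -19 dB.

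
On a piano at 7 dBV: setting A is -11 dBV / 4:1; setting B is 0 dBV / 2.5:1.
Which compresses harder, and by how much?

A, by 9.3 dB

A: 18 dB over, compressed to 4.5 dB over, so 13.5 dB of GR.
B: 7 dB over, compressed to 2.8 dB over, so 4.2 dB of GR.
A applies 9.3 dB more gain reduction.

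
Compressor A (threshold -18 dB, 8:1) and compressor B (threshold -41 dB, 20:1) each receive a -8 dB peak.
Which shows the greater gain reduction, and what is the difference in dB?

A: overshoot 10 dB → output overshoot 1.25 dB → GR 8.75 dB.
B: overshoot 33 dB → output overshoot 1.65 dB → GR 31.35 dB.
B reduces 22.6 dB more.

B, by 22.6 dB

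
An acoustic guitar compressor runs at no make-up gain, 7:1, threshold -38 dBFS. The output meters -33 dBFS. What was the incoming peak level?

-3 dBFS

That's 5 dB above the -38 dBFS threshold.
Undo the ratio: input overshoot = 5 × 7 = 35 dB, giving input = -3 dBFS.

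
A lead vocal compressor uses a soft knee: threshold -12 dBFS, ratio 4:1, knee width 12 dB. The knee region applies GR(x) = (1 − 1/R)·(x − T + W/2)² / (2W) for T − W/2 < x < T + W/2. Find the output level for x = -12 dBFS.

-13.125 dBFS

x − T + W/2 = -12 − (-12) + 6 = 6.
GR = (1 − 1/4) × 6² / 24 = 0.75 × 36 / 24 = 1.125 dB.
Output = -12 − 1.125 = -13.125 dBFS.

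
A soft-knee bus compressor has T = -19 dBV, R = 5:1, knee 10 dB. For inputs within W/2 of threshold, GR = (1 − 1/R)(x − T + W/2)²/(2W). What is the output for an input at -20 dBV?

x − T + W/2 = -20 − (-19) + 5 = 4.
GR = (1 − 1/5) × 4² / 20 = 0.8 × 16 / 20 = 0.64 dB.
Output = -20 − 0.64 = -20.64 dBV.

-20.64 dBV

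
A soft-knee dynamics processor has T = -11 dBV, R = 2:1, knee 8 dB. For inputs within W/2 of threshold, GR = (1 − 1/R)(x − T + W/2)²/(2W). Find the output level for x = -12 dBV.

-12.28125 dBV

x − T + W/2 = -12 − (-11) + 4 = 3.
GR = (1 − 1/2) × 3² / 16 = 0.5 × 9 / 16 = 0.28125 dB.
Output = -12 − 0.28125 = -12.28125 dBV.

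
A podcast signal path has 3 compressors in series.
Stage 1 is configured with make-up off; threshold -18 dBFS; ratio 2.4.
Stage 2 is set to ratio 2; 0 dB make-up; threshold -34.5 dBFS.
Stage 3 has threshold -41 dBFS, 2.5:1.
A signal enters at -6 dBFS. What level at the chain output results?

Stage 1: overshoot 12 dB → 12/2.4 = 5 dB → -13 dBFS.
Stage 2: -13 dBFS is 21.5 dB over -34.5 dBFS; at 2:1 that becomes 10.75 dB over, giving -23.75 dBFS.
Stage 3: 17.25 dB above -41 dBFS, reduced 2.5:1 to 6.9 dB above → -34.1 dBFS.

-34.1 dBFS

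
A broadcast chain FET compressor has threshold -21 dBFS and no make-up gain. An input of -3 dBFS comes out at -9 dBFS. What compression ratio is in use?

1.5:1

Input overshoot = -3 − (-21) = 18 dB; output overshoot = -9 − (-21) = 12 dB.
Ratio = 18 / 12 = 1.5.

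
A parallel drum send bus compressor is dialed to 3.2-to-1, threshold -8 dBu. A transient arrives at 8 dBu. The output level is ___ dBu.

-3 dBu

8 dBu sits 16 dB over threshold.
The 16 dB excess becomes 5 dB after 3.2:1 reduction.
That puts the output at -3 dBu.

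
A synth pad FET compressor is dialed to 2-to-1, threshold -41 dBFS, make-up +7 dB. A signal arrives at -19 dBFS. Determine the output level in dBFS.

Overshoot: -19 − (-41) = 22 dB.
The 22 dB excess becomes 11 dB after 2:1 reduction.
Output = -41 + 11 = -30 dBFS; make-up adds 7 dB, giving -23 dBFS.

-23 dBFS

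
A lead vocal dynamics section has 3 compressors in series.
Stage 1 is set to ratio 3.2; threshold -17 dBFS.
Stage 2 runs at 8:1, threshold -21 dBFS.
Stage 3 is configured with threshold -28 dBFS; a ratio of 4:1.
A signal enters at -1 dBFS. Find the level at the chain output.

Stage 1: 16 dB above -17 dBFS, reduced 3.2:1 to 5 dB above → -12 dBFS.
Stage 2: overshoot 9 dB → 9/8 = 1.125 dB → -19.875 dBFS.
Stage 3: 8.125 dB above -28 dBFS, reduced 4:1 to 2.03125 dB above → -25.96875 dBFS.

-25.96875 dBFS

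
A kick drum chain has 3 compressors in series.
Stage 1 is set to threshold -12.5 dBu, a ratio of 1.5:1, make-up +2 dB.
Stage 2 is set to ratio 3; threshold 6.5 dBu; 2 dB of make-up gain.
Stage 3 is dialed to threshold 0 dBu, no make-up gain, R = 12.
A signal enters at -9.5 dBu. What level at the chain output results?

Stage 1: overshoot 3 dB → 3/1.5 = 2 dB → -10.5 dBu; +2 dB make-up → -8.5 dBu.
Stage 2: -8.5 dBu is at or below the 6.5 dBu threshold — no compression; make-up brings it to -6.5 dBu.
Stage 3: -6.5 dBu ≤ 0 dBu, so stage 3 doesn't engage; output -6.5 dBu.

-6.5 dBu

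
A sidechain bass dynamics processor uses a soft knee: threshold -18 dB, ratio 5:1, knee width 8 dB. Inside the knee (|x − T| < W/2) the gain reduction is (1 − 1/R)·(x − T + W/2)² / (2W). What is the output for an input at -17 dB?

x − T + W/2 = -17 − (-18) + 4 = 5.
GR = (1 − 1/5) × 5² / 16 = 0.8 × 25 / 16 = 1.25 dB.
Output = -17 − 1.25 = -18.25 dB.

-18.25 dB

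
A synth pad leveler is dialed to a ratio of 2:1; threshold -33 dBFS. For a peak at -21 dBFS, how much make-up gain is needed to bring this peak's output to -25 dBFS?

2 dB

Overshoot 12 dB → 12/2 = 6 dB after compression, so the compressed level is -33 + 6 = -27 dBFS.
Make-up = target − compressed = -25 − (-27) = 2 dB.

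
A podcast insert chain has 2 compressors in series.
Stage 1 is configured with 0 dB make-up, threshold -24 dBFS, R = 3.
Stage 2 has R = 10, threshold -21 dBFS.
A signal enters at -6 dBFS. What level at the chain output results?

Stage 1: 18 dB above -24 dBFS, reduced 3:1 to 6 dB above → -18 dBFS.
Stage 2: 3 dB above -21 dBFS, reduced 10:1 to 0.3 dB above → -20.7 dBFS.

-20.7 dBFS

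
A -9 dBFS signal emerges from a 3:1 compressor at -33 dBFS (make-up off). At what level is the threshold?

Gain reduction = -9 − (-33) = 24 dB; output overshoot = GR / (R − 1) = 24 / 2 = 12 dB.
Threshold = output − output overshoot = -33 − 12 = -45 dBFS.

-45 dBFS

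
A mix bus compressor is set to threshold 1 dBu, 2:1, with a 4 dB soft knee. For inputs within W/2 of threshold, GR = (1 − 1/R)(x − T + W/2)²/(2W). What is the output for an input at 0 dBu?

x − T + W/2 = 0 − 1 + 2 = 1.
GR = (1 − 1/2) × 1² / 8 = 0.5 × 1 / 8 = 0.0625 dB.
Output = 0 − 0.0625 = -0.0625 dBu.

-0.0625 dBu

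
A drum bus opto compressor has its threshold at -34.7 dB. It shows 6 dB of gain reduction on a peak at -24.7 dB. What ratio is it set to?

Input overshoot = -24.7 − (-34.7) = 10 dB.
Output overshoot = 10 − 6 = 4 dB.
Ratio = input overshoot / output overshoot = 10 / 4 = 2.5.

2.5:1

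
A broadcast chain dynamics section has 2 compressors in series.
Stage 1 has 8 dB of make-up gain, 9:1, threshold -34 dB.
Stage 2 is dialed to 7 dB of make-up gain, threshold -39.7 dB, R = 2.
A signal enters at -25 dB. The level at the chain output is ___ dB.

Stage 1: overshoot 9 dB → 9/9 = 1 dB → -33 dB; +8 dB make-up → -25 dB.
Stage 2: -25 dB is 14.7 dB over -39.7 dB; at 2:1 that becomes 7.35 dB over, giving -32.35 dB; +7 dB make-up → -25.35 dB.

-25.35 dB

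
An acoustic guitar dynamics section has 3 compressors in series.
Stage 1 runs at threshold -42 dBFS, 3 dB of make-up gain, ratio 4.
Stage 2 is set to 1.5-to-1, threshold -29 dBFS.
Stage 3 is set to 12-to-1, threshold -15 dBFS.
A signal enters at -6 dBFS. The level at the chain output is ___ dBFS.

Stage 1: 36 dB above -42 dBFS, reduced 4:1 to 9 dB above → -33 dBFS; +3 dB make-up → -30 dBFS.
Stage 2: below threshold (-30 ≤ -29); passes unchanged; output -30 dBFS.
Stage 3: -30 dBFS is at or below the -15 dBFS threshold — no compression; output -30 dBFS.

-30 dBFS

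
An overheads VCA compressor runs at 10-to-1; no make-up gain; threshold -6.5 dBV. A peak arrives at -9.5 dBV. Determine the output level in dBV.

-9.5 dBV

-9.5 dBV is 3 dB below the -6.5 dBV threshold, so no gain reduction is applied.
Output = input = -9.5 dBV.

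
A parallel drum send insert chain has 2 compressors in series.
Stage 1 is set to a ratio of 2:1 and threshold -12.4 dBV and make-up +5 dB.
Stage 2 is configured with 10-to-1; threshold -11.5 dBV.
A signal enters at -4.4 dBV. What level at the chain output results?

-10.69 dBV

Stage 1: overshoot 8 dB → 8/2 = 4 dB → -8.4 dBV; +5 dB make-up → -3.4 dBV.
Stage 2: -3.4 dBV is 8.1 dB over -11.5 dBV; at 10:1 that becomes 0.81 dB over, giving -10.69 dBV.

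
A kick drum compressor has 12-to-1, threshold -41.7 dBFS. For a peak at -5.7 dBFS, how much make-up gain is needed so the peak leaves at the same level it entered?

The peak compresses to -41.7 + 36/12 = -38.7 dBFS.
To reach -5.7 dBFS requires -5.7 − (-38.7) = 33 dB of make-up.

33 dB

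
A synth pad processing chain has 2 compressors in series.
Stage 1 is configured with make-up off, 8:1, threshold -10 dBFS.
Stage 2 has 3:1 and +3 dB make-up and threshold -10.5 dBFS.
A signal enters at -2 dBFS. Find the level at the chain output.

Stage 1: -2 dBFS is 8 dB over -10 dBFS; at 8:1 that becomes 1 dB over, giving -9 dBFS.
Stage 2: 1.5 dB above -10.5 dBFS, reduced 3:1 to 0.5 dB above → -10 dBFS; +3 dB make-up → -7 dBFS.

-7 dBFS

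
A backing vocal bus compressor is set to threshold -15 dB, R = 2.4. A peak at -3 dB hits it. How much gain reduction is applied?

7 dB

-3 dB exceeds the threshold by 12 dB.
After 2.4:1 compression the overshoot becomes 12/2.4 = 5 dB.
Gain reduction = 12 − 5 = 7 dB.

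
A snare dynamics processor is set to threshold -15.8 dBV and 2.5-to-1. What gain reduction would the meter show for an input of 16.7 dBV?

19.5 dB

Overshoot = 16.7 − (-15.8) = 32.5 dB.
After 2.5:1 compression the overshoot becomes 32.5/2.5 = 13 dB.
Gain reduction = 32.5 − 13 = 19.5 dB.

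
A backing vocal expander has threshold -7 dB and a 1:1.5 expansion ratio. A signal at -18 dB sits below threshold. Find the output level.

Below threshold, a 1:1.5 expander applies gain = (1.5−1)×(T − x) of attenuation.
(1.5−1) × 11 = 5.5 dB, so output = -18 − 5.5 = -23.5 dB.

-23.5 dB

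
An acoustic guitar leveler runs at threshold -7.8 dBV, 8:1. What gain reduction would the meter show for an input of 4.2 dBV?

10.5 dB

Overshoot = 4.2 − (-7.8) = 12 dB.
After 8:1 compression the overshoot becomes 12/8 = 1.5 dB.
GR = overshoot in − overshoot out = 12 − 1.5 = 10.5 dB.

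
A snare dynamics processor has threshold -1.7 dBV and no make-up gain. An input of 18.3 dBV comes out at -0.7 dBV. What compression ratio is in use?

Input overshoot = 18.3 − (-1.7) = 20 dB; output overshoot = -0.7 − (-1.7) = 1 dB.
Ratio = 20 / 1 = 20.

20:1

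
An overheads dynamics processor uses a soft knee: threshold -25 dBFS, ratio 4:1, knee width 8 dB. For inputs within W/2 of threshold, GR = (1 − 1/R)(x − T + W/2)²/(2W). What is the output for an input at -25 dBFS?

x − T + W/2 = -25 − (-25) + 4 = 4.
GR = (1 − 1/4) × 4² / 16 = 0.75 × 16 / 16 = 0.75 dB.
Output = -25 − 0.75 = -25.75 dBFS.

-25.75 dBFS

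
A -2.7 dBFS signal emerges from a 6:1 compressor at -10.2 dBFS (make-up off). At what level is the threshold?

Let T be the threshold. Output overshoot = (input overshoot)/R, so -10.2 − T = (-2.7 − T)/6.
6·(-10.2 − T) = -2.7 − T → 5·T = -61.2 − (-2.7) = -58.5.
T = -58.5/5 = -11.7 dBFS.

-11.7 dBFS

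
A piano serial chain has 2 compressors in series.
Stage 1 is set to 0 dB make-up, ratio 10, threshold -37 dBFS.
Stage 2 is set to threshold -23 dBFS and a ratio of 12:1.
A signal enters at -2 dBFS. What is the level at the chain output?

Stage 1: 35 dB above -37 dBFS, reduced 10:1 to 3.5 dB above → -33.5 dBFS.
Stage 2: -33.5 dBFS is at or below the -23 dBFS threshold — no compression; output -33.5 dBFS.

-33.5 dBFS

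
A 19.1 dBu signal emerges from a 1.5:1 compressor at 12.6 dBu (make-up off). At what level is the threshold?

-0.4 dBu

Let T be the threshold. Output overshoot = (input overshoot)/R, so 12.6 − T = (19.1 − T)/1.5.
1.5·(12.6 − T) = 19.1 − T → 0.5·T = 18.9 − 19.1 = -0.2.
T = -0.2/0.5 = -0.4 dBu.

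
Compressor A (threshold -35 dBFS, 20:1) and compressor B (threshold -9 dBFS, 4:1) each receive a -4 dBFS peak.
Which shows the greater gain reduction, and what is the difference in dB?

A: GR = 31 − 31/20 = 29.45 dB.
B: GR = 5 − 5/4 = 3.75 dB.
A reduces 25.7 dB more.

A, by 25.7 dB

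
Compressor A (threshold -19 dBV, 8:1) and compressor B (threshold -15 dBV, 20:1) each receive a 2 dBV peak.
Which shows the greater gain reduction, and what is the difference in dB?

A, by 2.225 dB

A: GR = 21 − 21/8 = 18.375 dB.
B: GR = 17 − 17/20 = 16.15 dB.
A applies 2.225 dB more gain reduction.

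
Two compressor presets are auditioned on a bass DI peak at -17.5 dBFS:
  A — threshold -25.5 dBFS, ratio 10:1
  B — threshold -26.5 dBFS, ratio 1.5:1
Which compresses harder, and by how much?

A: GR = 8 − 8/10 = 7.2 dB.
B: GR = 9 − 9/1.5 = 3 dB.
Difference: 4.2 dB in favour of A.

A, by 4.2 dB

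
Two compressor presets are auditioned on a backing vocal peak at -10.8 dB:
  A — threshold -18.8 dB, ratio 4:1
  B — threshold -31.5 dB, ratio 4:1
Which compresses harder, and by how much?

B, by 9.525 dB

A: GR = 8 − 8/4 = 6 dB.
B: GR = 20.7 − 20.7/4 = 15.525 dB.
B applies 9.525 dB more gain reduction.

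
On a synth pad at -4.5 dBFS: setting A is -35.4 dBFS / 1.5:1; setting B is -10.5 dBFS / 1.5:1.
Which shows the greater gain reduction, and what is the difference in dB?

A: overshoot 30.9 dB → output overshoot 20.6 dB → GR 10.3 dB.
B: overshoot 6 dB → output overshoot 4 dB → GR 2 dB.
Difference: 8.3 dB in favour of A.

A, by 8.3 dB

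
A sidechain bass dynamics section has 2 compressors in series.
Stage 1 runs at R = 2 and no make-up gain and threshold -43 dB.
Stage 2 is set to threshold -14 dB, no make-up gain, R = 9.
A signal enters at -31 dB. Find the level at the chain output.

-37 dB

Stage 1: 12 dB above -43 dB, reduced 2:1 to 6 dB above → -37 dB.
Stage 2: below threshold (-37 ≤ -14); passes unchanged; output -37 dB.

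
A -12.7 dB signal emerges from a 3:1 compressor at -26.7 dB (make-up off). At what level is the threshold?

Let T be the threshold. Output overshoot = (input overshoot)/R, so -26.7 − T = (-12.7 − T)/3.
3·(-26.7 − T) = -12.7 − T → 2·T = -80.1 − (-12.7) = -67.4.
T = -67.4/2 = -33.7 dB.

-33.7 dB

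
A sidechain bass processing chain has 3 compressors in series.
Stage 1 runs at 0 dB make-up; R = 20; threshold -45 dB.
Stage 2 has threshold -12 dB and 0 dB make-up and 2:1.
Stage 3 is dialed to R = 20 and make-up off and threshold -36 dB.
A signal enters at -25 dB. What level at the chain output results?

Stage 1: overshoot 20 dB → 20/20 = 1 dB → -44 dB.
Stage 2: -44 dB ≤ -12 dB, so stage 2 doesn't engage; output -44 dB.
Stage 3: -44 dB ≤ -36 dB, so stage 3 doesn't engage; output -44 dB.

-44 dB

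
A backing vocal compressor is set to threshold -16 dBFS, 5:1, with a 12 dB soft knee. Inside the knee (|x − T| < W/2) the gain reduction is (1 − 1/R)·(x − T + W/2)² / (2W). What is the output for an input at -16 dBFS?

x − T + W/2 = -16 − (-16) + 6 = 6.
GR = (1 − 1/5) × 6² / 24 = 0.8 × 36 / 24 = 1.2 dB.
Output = -16 − 1.2 = -17.2 dBFS.

-17.2 dBFS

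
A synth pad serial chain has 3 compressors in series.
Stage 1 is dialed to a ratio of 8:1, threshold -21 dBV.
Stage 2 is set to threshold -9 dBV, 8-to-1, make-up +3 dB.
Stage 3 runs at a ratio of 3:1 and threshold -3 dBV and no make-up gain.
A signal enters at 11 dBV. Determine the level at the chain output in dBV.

-14 dBV

Stage 1: 11 dBV is 32 dB over -21 dBV; at 8:1 that becomes 4 dB over, giving -17 dBV.
Stage 2: below threshold (-17 ≤ -9); passes unchanged; make-up brings it to -14 dBV.
Stage 3: -14 dBV is at or below the -3 dBV threshold — no compression; output -14 dBV.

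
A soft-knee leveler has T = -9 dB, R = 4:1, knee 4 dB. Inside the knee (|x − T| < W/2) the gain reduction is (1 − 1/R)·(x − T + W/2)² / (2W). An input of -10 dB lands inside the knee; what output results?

-10.09375 dB

x − T + W/2 = -10 − (-9) + 2 = 1.
GR = (1 − 1/4) × 1² / 8 = 0.75 × 1 / 8 = 0.09375 dB.
Output = -10 − 0.09375 = -10.09375 dB.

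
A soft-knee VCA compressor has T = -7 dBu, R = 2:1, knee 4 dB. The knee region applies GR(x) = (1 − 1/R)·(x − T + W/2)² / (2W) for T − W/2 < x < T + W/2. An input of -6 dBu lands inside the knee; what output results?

x − T + W/2 = -6 − (-7) + 2 = 3.
GR = (1 − 1/2) × 3² / 8 = 0.5 × 9 / 8 = 0.5625 dB.
Output = -6 − 0.5625 = -6.5625 dBu.

-6.5625 dBu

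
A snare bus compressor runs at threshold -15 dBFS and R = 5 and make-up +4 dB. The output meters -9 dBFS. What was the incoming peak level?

Remove make-up: -9 − 4 = -13 dBFS.
The compressed level sits -13 − (-15) = 2 dB over threshold.
Undo the ratio: input overshoot = 2 × 5 = 10 dB, giving input = -5 dBFS.

-5 dBFS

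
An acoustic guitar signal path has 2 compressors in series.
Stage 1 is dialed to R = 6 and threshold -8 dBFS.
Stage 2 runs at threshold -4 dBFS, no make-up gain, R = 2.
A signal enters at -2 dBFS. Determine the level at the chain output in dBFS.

-7 dBFS

Stage 1: 6 dB above -8 dBFS, reduced 6:1 to 1 dB above → -7 dBFS.
Stage 2: -7 dBFS is at or below the -4 dBFS threshold — no compression; output -7 dBFS.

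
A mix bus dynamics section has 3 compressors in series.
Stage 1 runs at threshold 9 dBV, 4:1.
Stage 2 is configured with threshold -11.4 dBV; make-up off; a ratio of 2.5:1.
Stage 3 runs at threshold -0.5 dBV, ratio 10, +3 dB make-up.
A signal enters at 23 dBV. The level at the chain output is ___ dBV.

1.16 dBV

Stage 1: 14 dB above 9 dBV, reduced 4:1 to 3.5 dB above → 12.5 dBV.
Stage 2: 23.9 dB above -11.4 dBV, reduced 2.5:1 to 9.56 dB above → -1.84 dBV.
Stage 3: -1.84 dBV is at or below the -0.5 dBV threshold — no compression; make-up brings it to 1.16 dBV.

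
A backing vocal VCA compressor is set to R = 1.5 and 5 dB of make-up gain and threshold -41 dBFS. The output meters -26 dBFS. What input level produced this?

Before make-up, the level was -26 − 5 = -31 dBFS.
Post-compression overshoot = -31 − (-41) = 10 dB.
Before 1.5:1 compression the overshoot was 10 × 1.5 = 15 dB, so input = -41 + 15 = -26 dBFS.

-26 dBFS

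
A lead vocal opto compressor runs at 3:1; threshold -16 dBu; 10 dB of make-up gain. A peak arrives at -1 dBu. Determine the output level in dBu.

-1 dBu sits 15 dB over threshold.
3:1 compression reduces that to 15/3 = 5 dB over.
Output = -16 + 5 = -11 dBu; make-up adds 10 dB, giving -1 dBu.

-1 dBu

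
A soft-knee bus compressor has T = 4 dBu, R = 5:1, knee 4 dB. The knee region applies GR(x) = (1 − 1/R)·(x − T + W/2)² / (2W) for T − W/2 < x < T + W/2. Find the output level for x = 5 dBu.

x − T + W/2 = 5 − 4 + 2 = 3.
GR = (1 − 1/5) × 3² / 8 = 0.8 × 9 / 8 = 0.9 dB.
Output = 5 − 0.9 = 4.1 dBu.

4.1 dBu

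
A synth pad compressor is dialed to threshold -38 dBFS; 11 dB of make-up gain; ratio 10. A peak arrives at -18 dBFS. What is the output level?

-18 dBFS sits 20 dB over threshold.
10:1 compression reduces that to 20/10 = 2 dB over.
So the level is -38 + 2 = -36 dBFS; make-up adds 11 dB, giving -25 dBFS.

-25 dBFS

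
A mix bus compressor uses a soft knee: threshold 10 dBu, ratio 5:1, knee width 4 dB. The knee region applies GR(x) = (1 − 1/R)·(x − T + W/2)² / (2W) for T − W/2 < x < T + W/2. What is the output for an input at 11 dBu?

x − T + W/2 = 11 − 10 + 2 = 3.
GR = (1 − 1/5) × 3² / 8 = 0.8 × 9 / 8 = 0.9 dB.
Output = 11 − 0.9 = 10.1 dBu.

10.1 dBu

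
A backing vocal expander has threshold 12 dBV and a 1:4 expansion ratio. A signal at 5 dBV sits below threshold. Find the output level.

-16 dBV

Undershoot = 12 − 5 = 7 dB.
At 1:4, that expands to 28 dB under threshold.
Output = 12 − 28 = -16 dBV.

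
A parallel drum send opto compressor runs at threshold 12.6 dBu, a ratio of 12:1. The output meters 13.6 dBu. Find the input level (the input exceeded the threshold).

Post-compression overshoot = 13.6 − 12.6 = 1 dB.
Undo the ratio: input overshoot = 1 × 12 = 12 dB, giving input = 24.6 dBu.

24.6 dBu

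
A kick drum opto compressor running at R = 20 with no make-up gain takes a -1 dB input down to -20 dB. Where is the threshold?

Gain reduction = -1 − (-20) = 19 dB; output overshoot = GR / (R − 1) = 19 / 19 = 1 dB.
Threshold = output − output overshoot = -20 − 1 = -21 dB.

-21 dB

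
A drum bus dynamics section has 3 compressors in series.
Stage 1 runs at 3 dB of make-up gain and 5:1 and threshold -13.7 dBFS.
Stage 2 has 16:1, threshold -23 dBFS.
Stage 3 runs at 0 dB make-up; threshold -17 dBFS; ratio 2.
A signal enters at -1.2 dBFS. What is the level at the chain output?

-22.075 dBFS

Stage 1: overshoot 12.5 dB → 12.5/5 = 2.5 dB → -11.2 dBFS; +3 dB make-up → -8.2 dBFS.
Stage 2: overshoot 14.8 dB → 14.8/16 = 0.925 dB → -22.075 dBFS.
Stage 3: below threshold (-22.075 ≤ -17); passes unchanged; output -22.075 dBFS.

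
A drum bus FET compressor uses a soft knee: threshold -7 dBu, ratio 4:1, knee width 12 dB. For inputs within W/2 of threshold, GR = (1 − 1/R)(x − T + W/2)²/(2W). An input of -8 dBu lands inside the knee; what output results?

-8.78125 dBu

x − T + W/2 = -8 − (-7) + 6 = 5.
GR = (1 − 1/4) × 5² / 24 = 0.75 × 25 / 24 = 0.78125 dB.
Output = -8 − 0.78125 = -8.78125 dBu.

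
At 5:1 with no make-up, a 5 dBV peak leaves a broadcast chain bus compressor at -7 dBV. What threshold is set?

-10 dBV

Input is 15 dB above T (since output overshoot × R = input overshoot: (-7 − T)·5 = 5 − T gives T = -10 dBV).
Check: -10 + (5 − (-10))/5 = -10 + 3 = -7 dBV. ✓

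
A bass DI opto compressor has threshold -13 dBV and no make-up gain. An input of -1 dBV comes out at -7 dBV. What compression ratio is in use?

Input overshoot = -1 − (-13) = 12 dB; output overshoot = -7 − (-13) = 6 dB.
Ratio = 12 / 6 = 2.

2:1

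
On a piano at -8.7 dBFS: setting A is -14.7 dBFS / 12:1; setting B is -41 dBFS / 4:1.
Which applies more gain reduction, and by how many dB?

B, by 18.725 dB

A: GR = 6 − 6/12 = 5.5 dB.
B: GR = 32.3 − 32.3/4 = 24.225 dB.
Difference: 18.725 dB in favour of B.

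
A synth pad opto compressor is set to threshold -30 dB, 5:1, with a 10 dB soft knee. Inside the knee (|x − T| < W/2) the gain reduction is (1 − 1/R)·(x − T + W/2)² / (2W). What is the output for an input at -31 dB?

-31.64 dB

x − T + W/2 = -31 − (-30) + 5 = 4.
GR = (1 − 1/5) × 4² / 20 = 0.8 × 16 / 20 = 0.64 dB.
Output = -31 − 0.64 = -31.64 dB.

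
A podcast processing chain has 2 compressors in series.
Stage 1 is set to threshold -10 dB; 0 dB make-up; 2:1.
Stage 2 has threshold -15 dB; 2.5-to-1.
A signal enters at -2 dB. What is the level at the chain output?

-11.4 dB

Stage 1: -2 dB is 8 dB over -10 dB; at 2:1 that becomes 4 dB over, giving -6 dB.
Stage 2: -6 dB is 9 dB over -15 dB; at 2.5:1 that becomes 3.6 dB over, giving -11.4 dB.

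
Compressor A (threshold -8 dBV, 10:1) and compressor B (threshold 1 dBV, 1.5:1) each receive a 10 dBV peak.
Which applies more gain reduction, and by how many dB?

A: overshoot 18 dB → output overshoot 1.8 dB → GR 16.2 dB.
B: overshoot 9 dB → output overshoot 6 dB → GR 3 dB.
A reduces 13.2 dB more.

A, by 13.2 dB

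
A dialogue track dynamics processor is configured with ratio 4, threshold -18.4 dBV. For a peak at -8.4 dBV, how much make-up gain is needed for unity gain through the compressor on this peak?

7.5 dB

Overshoot 10 dB → 10/4 = 2.5 dB after compression, so the compressed level is -18.4 + 2.5 = -15.9 dBV.
Make-up = target − compressed = -8.4 − (-15.9) = 7.5 dB.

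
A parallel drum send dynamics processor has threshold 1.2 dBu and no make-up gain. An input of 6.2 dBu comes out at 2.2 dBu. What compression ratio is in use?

Input overshoot = 6.2 − 1.2 = 5 dB; output overshoot = 2.2 − 1.2 = 1 dB.
Ratio = 5 / 1 = 5.

5:1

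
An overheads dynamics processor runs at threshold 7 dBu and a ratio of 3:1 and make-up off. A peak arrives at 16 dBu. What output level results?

The input is 9 dB above the 7 dBu threshold.
The 9 dB excess becomes 3 dB after 3:1 reduction.
That puts the output at 10 dBu.

10 dBu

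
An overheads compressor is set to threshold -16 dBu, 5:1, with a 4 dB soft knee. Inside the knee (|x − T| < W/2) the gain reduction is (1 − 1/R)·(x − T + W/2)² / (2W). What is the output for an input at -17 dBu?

-17.1 dBu

x − T + W/2 = -17 − (-16) + 2 = 1.
GR = (1 − 1/5) × 1² / 8 = 0.8 × 1 / 8 = 0.1 dB.
Output = -17 − 0.1 = -17.1 dBu.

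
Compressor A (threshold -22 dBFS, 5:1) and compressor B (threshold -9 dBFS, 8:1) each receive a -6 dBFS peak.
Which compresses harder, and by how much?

A: GR = 16 − 16/5 = 12.8 dB.
B: GR = 3 − 3/8 = 2.625 dB.
A applies 10.175 dB more gain reduction.

A, by 10.175 dB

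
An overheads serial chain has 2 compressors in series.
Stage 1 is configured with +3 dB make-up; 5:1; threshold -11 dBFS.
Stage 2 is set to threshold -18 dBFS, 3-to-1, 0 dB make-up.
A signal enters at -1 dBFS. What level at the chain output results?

Stage 1: overshoot 10 dB → 10/5 = 2 dB → -9 dBFS; +3 dB make-up → -6 dBFS.
Stage 2: -6 dBFS is 12 dB over -18 dBFS; at 3:1 that becomes 4 dB over, giving -14 dBFS.

-14 dBFS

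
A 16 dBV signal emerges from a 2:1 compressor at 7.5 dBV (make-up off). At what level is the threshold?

Let T be the threshold. Output overshoot = (input overshoot)/R, so 7.5 − T = (16 − T)/2.
2·(7.5 − T) = 16 − T → 1·T = 15 − 16 = -1.
T = -1/1 = -1 dBV.

-1 dBV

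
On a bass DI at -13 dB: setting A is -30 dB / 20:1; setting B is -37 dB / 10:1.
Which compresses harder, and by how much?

A: 17 dB over, compressed to 0.85 dB over, so 16.15 dB of GR.
B: 24 dB over, compressed to 2.4 dB over, so 21.6 dB of GR.
Difference: 5.45 dB in favour of B.

B, by 5.45 dB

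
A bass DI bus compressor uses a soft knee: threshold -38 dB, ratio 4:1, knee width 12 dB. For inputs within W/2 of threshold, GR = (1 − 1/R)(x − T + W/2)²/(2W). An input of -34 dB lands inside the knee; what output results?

x − T + W/2 = -34 − (-38) + 6 = 10.
GR = (1 − 1/4) × 10² / 24 = 0.75 × 100 / 24 = 3.125 dB.
Output = -34 − 3.125 = -37.125 dB.

-37.125 dB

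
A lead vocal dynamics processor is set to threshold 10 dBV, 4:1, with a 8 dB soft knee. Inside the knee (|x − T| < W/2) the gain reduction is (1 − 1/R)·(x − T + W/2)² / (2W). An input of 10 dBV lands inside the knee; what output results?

9.25 dBV

x − T + W/2 = 10 − 10 + 4 = 4.
GR = (1 − 1/4) × 4² / 16 = 0.75 × 16 / 16 = 0.75 dB.
Output = 10 − 0.75 = 9.25 dBV.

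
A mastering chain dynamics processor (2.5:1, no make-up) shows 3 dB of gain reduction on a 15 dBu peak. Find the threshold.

Let T be the threshold. Output overshoot = (input overshoot)/R, so 12 − T = (15 − T)/2.5.
2.5·(12 − T) = 15 − T → 1.5·T = 30 − 15 = 15.
T = 15/1.5 = 10 dBu.

10 dBu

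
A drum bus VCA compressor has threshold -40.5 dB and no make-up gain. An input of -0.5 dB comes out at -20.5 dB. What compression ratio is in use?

Input overshoot = -0.5 − (-40.5) = 40 dB; output overshoot = -20.5 − (-40.5) = 20 dB.
Ratio = 40 / 20 = 2.

2:1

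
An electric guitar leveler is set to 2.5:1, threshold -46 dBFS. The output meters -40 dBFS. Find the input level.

The compressed level sits -40 − (-46) = 6 dB over threshold.
Input overshoot = R × output overshoot = 15 dB → input = -46 + 15 = -31 dBFS.

-31 dBFS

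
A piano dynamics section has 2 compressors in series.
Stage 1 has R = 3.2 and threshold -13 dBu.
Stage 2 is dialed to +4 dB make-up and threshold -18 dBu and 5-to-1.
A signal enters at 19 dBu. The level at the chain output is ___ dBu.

-11 dBu

Stage 1: 32 dB above -13 dBu, reduced 3.2:1 to 10 dB above → -3 dBu.
Stage 2: overshoot 15 dB → 15/5 = 3 dB → -15 dBu; +4 dB make-up → -11 dBu.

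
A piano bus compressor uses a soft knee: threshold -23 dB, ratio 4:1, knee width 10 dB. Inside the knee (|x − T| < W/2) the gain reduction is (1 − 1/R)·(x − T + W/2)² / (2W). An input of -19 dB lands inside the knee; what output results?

-22.0375 dB

x − T + W/2 = -19 − (-23) + 5 = 9.
GR = (1 − 1/4) × 9² / 20 = 0.75 × 81 / 20 = 3.0375 dB.
Output = -19 − 3.0375 = -22.0375 dB.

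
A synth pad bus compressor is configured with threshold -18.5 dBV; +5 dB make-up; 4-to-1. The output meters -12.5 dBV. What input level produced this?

Before make-up, the level was -12.5 − 5 = -17.5 dBV.
Post-compression overshoot = -17.5 − (-18.5) = 1 dB.
Input overshoot = R × output overshoot = 4 dB → input = -18.5 + 4 = -14.5 dBV.

-14.5 dBV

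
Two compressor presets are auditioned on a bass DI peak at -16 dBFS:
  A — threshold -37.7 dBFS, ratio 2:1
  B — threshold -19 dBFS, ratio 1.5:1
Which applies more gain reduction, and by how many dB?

A, by 9.85 dB

A: 21.7 dB over, compressed to 10.85 dB over, so 10.85 dB of GR.
B: 3 dB over, compressed to 2 dB over, so 1 dB of GR.
A applies 9.85 dB more gain reduction.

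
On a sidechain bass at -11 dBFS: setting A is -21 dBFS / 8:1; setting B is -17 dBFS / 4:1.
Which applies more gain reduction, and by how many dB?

A, by 4.25 dB

A: overshoot 10 dB → output overshoot 1.25 dB → GR 8.75 dB.
B: overshoot 6 dB → output overshoot 1.5 dB → GR 4.5 dB.
Difference: 4.25 dB in favour of A.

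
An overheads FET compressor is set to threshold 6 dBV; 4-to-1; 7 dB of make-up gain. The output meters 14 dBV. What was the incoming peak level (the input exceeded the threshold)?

Stripping the +7 dB make-up gives 7 dBV at the gain stage.
Post-compression overshoot = 7 − 6 = 1 dB.
Before 4:1 compression the overshoot was 1 × 4 = 4 dB, so input = 6 + 4 = 10 dBV.

10 dBV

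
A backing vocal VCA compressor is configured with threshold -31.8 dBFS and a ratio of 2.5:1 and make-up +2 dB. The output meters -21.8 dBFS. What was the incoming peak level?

-11.8 dBFS

Stripping the +2 dB make-up gives -23.8 dBFS at the gain stage.
Post-compression overshoot = -23.8 − (-31.8) = 8 dB.
Before 2.5:1 compression the overshoot was 8 × 2.5 = 20 dB, so input = -31.8 + 20 = -11.8 dBFS.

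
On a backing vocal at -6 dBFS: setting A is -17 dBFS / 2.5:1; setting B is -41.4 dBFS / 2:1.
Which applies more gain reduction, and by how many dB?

B, by 11.1 dB

A: 11 dB over, compressed to 4.4 dB over, so 6.6 dB of GR.
B: 35.4 dB over, compressed to 17.7 dB over, so 17.7 dB of GR.
B applies 11.1 dB more gain reduction.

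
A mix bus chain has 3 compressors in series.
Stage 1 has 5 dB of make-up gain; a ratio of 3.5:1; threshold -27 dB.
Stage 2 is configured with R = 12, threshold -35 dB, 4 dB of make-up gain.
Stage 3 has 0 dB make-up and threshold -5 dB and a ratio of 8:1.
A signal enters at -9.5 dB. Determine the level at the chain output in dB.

-29.5 dB

Stage 1: -9.5 dB is 17.5 dB over -27 dB; at 3.5:1 that becomes 5 dB over, giving -22 dB; +5 dB make-up → -17 dB.
Stage 2: 18 dB above -35 dB, reduced 12:1 to 1.5 dB above → -33.5 dB; +4 dB make-up → -29.5 dB.
Stage 3: -29.5 dB ≤ -5 dB, so stage 3 doesn't engage; output -29.5 dB.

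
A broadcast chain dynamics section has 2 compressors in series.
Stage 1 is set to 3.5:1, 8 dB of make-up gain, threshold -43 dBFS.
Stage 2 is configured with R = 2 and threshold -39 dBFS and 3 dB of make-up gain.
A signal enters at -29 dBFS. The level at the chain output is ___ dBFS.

-32 dBFS

Stage 1: overshoot 14 dB → 14/3.5 = 4 dB → -39 dBFS; +8 dB make-up → -31 dBFS.
Stage 2: -31 dBFS is 8 dB over -39 dBFS; at 2:1 that becomes 4 dB over, giving -35 dBFS; +3 dB make-up → -32 dBFS.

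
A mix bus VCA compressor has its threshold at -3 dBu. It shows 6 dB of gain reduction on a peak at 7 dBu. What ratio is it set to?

Input overshoot = 7 − (-3) = 10 dB.
Output overshoot = 10 − 6 = 4 dB.
Ratio = input overshoot / output overshoot = 10 / 4 = 2.5.

2.5:1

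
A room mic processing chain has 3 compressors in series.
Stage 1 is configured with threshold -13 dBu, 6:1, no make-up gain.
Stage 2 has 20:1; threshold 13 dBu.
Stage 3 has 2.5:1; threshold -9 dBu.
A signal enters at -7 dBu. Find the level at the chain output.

-12 dBu

Stage 1: overshoot 6 dB → 6/6 = 1 dB → -12 dBu.
Stage 2: -12 dBu ≤ 13 dBu, so stage 2 doesn't engage; output -12 dBu.
Stage 3: -12 dBu is at or below the -9 dBu threshold — no compression; output -12 dBu.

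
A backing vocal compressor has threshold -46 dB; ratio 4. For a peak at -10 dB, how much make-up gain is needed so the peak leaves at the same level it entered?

The peak compresses to -46 + 36/4 = -37 dB.
To reach -10 dB requires -10 − (-37) = 27 dB of make-up.

27 dB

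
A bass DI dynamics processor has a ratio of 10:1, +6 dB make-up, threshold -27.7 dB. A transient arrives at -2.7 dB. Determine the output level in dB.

-19.2 dB

-2.7 dB sits 25 dB over threshold.
At 10:1 the overshoot is divided by 10, leaving 2.5 dB above threshold.
Output = -27.7 + 2.5 = -25.2 dB; make-up adds 6 dB, giving -19.2 dB.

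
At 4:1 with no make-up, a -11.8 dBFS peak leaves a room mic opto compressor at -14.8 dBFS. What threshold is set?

Let T be the threshold. Output overshoot = (input overshoot)/R, so -14.8 − T = (-11.8 − T)/4.
4·(-14.8 − T) = -11.8 − T → 3·T = -59.2 − (-11.8) = -47.4.
T = -47.4/3 = -15.8 dBFS.

-15.8 dBFS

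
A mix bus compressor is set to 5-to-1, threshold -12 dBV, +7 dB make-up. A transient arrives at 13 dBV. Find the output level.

0 dBV

The input is 25 dB above the -12 dBV threshold.
The 25 dB excess becomes 5 dB after 5:1 reduction.
Output = -12 + 5 = -7 dBV; make-up adds 7 dB, giving 0 dBV.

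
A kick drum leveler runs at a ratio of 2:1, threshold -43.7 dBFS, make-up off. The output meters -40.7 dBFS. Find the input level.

The compressed level sits -40.7 − (-43.7) = 3 dB over threshold.
Undo the ratio: input overshoot = 3 × 2 = 6 dB, giving input = -37.7 dBFS.

-37.7 dBFS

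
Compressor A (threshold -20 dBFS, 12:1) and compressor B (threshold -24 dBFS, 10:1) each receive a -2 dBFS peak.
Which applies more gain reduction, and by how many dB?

A: 18 dB over, compressed to 1.5 dB over, so 16.5 dB of GR.
B: 22 dB over, compressed to 2.2 dB over, so 19.8 dB of GR.
B reduces 3.3 dB more.

B, by 3.3 dB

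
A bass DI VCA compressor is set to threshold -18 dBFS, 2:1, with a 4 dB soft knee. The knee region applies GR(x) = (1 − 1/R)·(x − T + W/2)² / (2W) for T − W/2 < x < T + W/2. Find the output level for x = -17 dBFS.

-17.5625 dBFS

x − T + W/2 = -17 − (-18) + 2 = 3.
GR = (1 − 1/2) × 3² / 8 = 0.5 × 9 / 8 = 0.5625 dB.
Output = -17 − 0.5625 = -17.5625 dBFS.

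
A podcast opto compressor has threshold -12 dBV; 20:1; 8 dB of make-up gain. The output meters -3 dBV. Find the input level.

8 dBV

Remove make-up: -3 − 8 = -11 dBV.
Post-compression overshoot = -11 − (-12) = 1 dB.
Before 20:1 compression the overshoot was 1 × 20 = 20 dB, so input = -12 + 20 = 8 dBV.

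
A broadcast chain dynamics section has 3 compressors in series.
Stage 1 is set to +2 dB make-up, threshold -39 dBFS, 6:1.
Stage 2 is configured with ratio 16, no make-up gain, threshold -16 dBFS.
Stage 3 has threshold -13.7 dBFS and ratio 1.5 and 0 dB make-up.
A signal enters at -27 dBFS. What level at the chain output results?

Stage 1: overshoot 12 dB → 12/6 = 2 dB → -37 dBFS; +2 dB make-up → -35 dBFS.
Stage 2: -35 dBFS is at or below the -16 dBFS threshold — no compression; output -35 dBFS.
Stage 3: below threshold (-35 ≤ -13.7); passes unchanged; output -35 dBFS.

-35 dBFS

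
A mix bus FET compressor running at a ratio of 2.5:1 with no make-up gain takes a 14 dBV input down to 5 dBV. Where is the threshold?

Gain reduction = 14 − 5 = 9 dB; output overshoot = GR / (R − 1) = 9 / 1.5 = 6 dB.
Threshold = output − output overshoot = 5 − 6 = -1 dBV.

-1 dBV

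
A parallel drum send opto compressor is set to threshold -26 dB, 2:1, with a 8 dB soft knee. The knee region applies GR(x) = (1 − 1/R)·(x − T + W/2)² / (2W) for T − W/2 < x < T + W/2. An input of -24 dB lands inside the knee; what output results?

x − T + W/2 = -24 − (-26) + 4 = 6.
GR = (1 − 1/2) × 6² / 16 = 0.5 × 36 / 16 = 1.125 dB.
Output = -24 − 1.125 = -25.125 dB.

-25.125 dB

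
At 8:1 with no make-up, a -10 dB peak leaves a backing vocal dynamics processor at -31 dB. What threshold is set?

Gain reduction = -10 − (-31) = 21 dB; output overshoot = GR / (R − 1) = 21 / 7 = 3 dB.
Threshold = output − output overshoot = -31 − 3 = -34 dB.

-34 dB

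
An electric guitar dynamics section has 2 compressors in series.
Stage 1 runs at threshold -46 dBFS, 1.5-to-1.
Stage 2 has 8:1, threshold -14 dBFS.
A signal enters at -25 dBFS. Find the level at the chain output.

Stage 1: overshoot 21 dB → 21/1.5 = 14 dB → -32 dBFS.
Stage 2: -32 dBFS ≤ -14 dBFS, so stage 2 doesn't engage; output -32 dBFS.

-32 dBFS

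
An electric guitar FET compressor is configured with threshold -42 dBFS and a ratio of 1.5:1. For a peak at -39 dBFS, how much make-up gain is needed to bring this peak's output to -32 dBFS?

The peak compresses to -42 + 3/1.5 = -40 dBFS.
To reach -32 dBFS requires -32 − (-40) = 8 dB of make-up.

8 dB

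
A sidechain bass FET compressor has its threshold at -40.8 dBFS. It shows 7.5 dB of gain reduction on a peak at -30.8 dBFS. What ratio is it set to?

4:1

Input overshoot = -30.8 − (-40.8) = 10 dB.
Output overshoot = 10 − 7.5 = 2.5 dB.
Ratio = input overshoot / output overshoot = 10 / 2.5 = 4.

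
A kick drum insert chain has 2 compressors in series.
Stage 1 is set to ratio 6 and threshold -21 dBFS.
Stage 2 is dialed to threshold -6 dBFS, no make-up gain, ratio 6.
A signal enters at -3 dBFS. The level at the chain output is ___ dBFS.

Stage 1: 18 dB above -21 dBFS, reduced 6:1 to 3 dB above → -18 dBFS.
Stage 2: -18 dBFS ≤ -6 dBFS, so stage 2 doesn't engage; output -18 dBFS.

-18 dBFS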